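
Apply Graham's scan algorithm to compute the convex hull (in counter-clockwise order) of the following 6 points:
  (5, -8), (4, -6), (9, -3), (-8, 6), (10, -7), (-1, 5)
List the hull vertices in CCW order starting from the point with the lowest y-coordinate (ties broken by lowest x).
Hull (CCW) = [(5, -8), (10, -7), (9, -3), (-1, 5), (-8, 6)]

Graham scan procedure:
  1. Find the pivot p₀ = point with lowest y (tie → lowest x): (5, -8).
  2. Sort the remaining points by polar angle around p₀.
  3. Walk through sorted points, maintaining a stack; pop the top while the last three entries make a non-left turn (cross product ≤ 0).
  4. Final stack is the convex hull in CCW order: (5, -8), (10, -7), (9, -3), (-1, 5), (-8, 6).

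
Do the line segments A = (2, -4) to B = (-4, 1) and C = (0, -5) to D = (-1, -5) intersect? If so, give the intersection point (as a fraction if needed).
No (intersection of containing lines falls outside at least one segment)

Parametrize and solve: t = -1/5, s = -16/5. At least one of these is outside [0, 1], so the segments do not intersect.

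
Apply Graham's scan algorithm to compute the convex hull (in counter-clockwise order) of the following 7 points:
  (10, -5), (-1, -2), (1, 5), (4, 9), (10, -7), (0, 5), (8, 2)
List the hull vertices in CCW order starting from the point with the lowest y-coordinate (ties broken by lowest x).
Hull (CCW) = [(10, -7), (10, -5), (8, 2), (4, 9), (0, 5), (-1, -2)]

Graham scan procedure:
  1. Find the pivot p₀ = point with lowest y (tie → lowest x): (10, -7).
  2. Sort the remaining points by polar angle around p₀.
  3. Walk through sorted points, maintaining a stack; pop the top while the last three entries make a non-left turn (cross product ≤ 0).
  4. Final stack is the convex hull in CCW order: (10, -7), (10, -5), (8, 2), (4, 9), (0, 5), (-1, -2).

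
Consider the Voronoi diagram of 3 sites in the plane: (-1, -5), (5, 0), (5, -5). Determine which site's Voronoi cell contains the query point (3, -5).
Nearest site = (5, -5)

The Voronoi cell of site s contains exactly those query points closer to s than to any other site. Compute squared distances from q = (3, -5) to each site:
  (5 − 3)² + (-5 − -5)² = 4
  (-1 − 3)² + (-5 − -5)² = 16
  (5 − 3)² + (0 − -5)² = 29
Minimum is attained by (5, -5), so q lies in its Voronoi cell.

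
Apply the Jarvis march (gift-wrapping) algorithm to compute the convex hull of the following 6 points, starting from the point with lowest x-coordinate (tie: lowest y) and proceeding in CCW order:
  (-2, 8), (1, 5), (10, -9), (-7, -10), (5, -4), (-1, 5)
Hull (CCW) = [(-7, -10), (10, -9), (1, 5), (-2, 8)]

Jarvis march: at each step, from the current hull vertex p, select the next vertex q as the point such that every other point lies strictly to the left of (or on) the directed line p → q. (Equivalently: for every other point r, the cross product (q − p) × (r − p) ≥ 0.)
Starting point (lowest x, tie lowest y): (-7, -10). Wrap until returning to start. Resulting hull: (-7, -10), (10, -9), (1, 5), (-2, 8).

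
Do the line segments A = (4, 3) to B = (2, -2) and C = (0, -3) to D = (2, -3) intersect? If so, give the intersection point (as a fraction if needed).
No (intersection of containing lines falls outside at least one segment)

Parametrize and solve: t = 6/5, s = 4/5. At least one of these is outside [0, 1], so the segments do not intersect.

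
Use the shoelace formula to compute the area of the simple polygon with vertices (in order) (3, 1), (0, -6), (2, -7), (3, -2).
Area = 10

Shoelace formula: Area = (1/2) |Σ_i (x_i · y_{i+1} − x_{i+1} · y_i)| (indices mod n). Compute each cross term:
  (3)(-6) − (0)(1) = -18
  (0)(-7) − (2)(-6) = 12
  (2)(-2) − (3)(-7) = 17
  (3)(1) − (3)(-2) = 9
Sum = 20, so (signed) Area = 20/2 = 10, |Area| = 10.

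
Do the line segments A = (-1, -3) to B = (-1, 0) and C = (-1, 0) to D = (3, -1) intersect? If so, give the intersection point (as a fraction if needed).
Yes; intersection at (-1, 0) (t = 1 on AB, s = 0 on CD)

Parametrize AB as A + t(B − A) = (-1 + 0 t, -3 + 3 t) and CD as C + s(D − C) = (-1 + 4 s, 0 + -1 s). Solve the linear system for (t, s). Determinant = 12 ≠ 0, so a unique intersection of the containing lines exists. Solution: t = 1, s = 0 — both in [0, 1], so the segments cross. Intersection point: (-1, 0).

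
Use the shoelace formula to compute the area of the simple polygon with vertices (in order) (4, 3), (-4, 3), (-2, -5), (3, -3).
Area = 46

Shoelace formula: Area = (1/2) |Σ_i (x_i · y_{i+1} − x_{i+1} · y_i)| (indices mod n). Compute each cross term:
  (4)(3) − (-4)(3) = 24
  (-4)(-5) − (-2)(3) = 26
  (-2)(-3) − (3)(-5) = 21
  (3)(3) − (4)(-3) = 21
Sum = 92, so (signed) Area = 92/2 = 46, |Area| = 46.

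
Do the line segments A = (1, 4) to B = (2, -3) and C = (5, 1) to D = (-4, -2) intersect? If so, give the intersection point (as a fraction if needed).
Yes; intersection at (35/22, -3/22) (t = 13/22 on AB, s = 25/66 on CD)

Parametrize AB as A + t(B − A) = (1 + 1 t, 4 + -7 t) and CD as C + s(D − C) = (5 + -9 s, 1 + -3 s). Solve the linear system for (t, s). Determinant = 66 ≠ 0, so a unique intersection of the containing lines exists. Solution: t = 13/22, s = 25/66 — both in [0, 1], so the segments cross. Intersection point: (35/22, -3/22).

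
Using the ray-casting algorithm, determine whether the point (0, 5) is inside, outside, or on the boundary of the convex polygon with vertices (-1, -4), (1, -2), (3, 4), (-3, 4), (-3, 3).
The point (0, 5) lies strictly outside the polygon

Cast a horizontal ray to the right from the query point and count how many polygon edges it crosses (each edge strictly once or zero times, handled with the usual half-open convention). 
Parity of crossings → even ⇒ outside.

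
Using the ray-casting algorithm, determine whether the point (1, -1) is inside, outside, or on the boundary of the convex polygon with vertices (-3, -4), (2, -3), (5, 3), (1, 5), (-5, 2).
The point (1, -1) lies strictly inside the polygon

Cast a horizontal ray to the right from the query point and count how many polygon edges it crosses (each edge strictly once or zero times, handled with the usual half-open convention). 
Parity of crossings → odd ⇒ inside.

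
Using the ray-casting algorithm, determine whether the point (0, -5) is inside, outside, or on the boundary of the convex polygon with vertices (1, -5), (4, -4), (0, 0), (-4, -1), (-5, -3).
The point (0, -5) lies strictly outside the polygon

Cast a horizontal ray to the right from the query point and count how many polygon edges it crosses (each edge strictly once or zero times, handled with the usual half-open convention). 
Parity of crossings → even ⇒ outside.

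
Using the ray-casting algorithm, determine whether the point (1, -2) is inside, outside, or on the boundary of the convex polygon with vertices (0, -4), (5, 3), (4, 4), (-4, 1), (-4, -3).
The point (1, -2) lies strictly inside the polygon

Cast a horizontal ray to the right from the query point and count how many polygon edges it crosses (each edge strictly once or zero times, handled with the usual half-open convention). 
Parity of crossings → odd ⇒ inside.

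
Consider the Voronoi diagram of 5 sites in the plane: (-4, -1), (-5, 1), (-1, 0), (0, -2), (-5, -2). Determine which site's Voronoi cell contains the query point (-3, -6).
Nearest site = (-5, -2)

The Voronoi cell of site s contains exactly those query points closer to s than to any other site. Compute squared distances from q = (-3, -6) to each site:
  (-5 − -3)² + (-2 − -6)² = 20
  (0 − -3)² + (-2 − -6)² = 25
  (-4 − -3)² + (-1 − -6)² = 26
  (-1 − -3)² + (0 − -6)² = 40
  (-5 − -3)² + (1 − -6)² = 53
Minimum is attained by (-5, -2), so q lies in its Voronoi cell.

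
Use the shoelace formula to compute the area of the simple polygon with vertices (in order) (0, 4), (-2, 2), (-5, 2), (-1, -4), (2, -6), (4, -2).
Area = 43

Shoelace formula: Area = (1/2) |Σ_i (x_i · y_{i+1} − x_{i+1} · y_i)| (indices mod n). Compute each cross term:
  (0)(2) − (-2)(4) = 8
  (-2)(2) − (-5)(2) = 6
  (-5)(-4) − (-1)(2) = 22
  (-1)(-6) − (2)(-4) = 14
  (2)(-2) − (4)(-6) = 20
  (4)(4) − (0)(-2) = 16
Sum = 86, so (signed) Area = 86/2 = 43, |Area| = 43.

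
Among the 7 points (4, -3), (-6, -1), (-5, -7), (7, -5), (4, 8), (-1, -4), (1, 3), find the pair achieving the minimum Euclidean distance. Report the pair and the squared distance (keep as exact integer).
Pair = ((4, -3), (7, -5)); squared distance = 13

Compute all C(7, 2) = 21 pairwise squared distances (x_i − x_j)² + (y_i − y_j)². The minimum is 13, attained by the pair ((4, -3), (7, -5)).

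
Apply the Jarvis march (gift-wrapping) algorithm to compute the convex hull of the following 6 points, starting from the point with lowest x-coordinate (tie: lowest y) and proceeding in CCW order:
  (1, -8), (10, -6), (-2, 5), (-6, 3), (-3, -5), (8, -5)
Hull (CCW) = [(-6, 3), (-3, -5), (1, -8), (10, -6), (-2, 5)]

Jarvis march: at each step, from the current hull vertex p, select the next vertex q as the point such that every other point lies strictly to the left of (or on) the directed line p → q. (Equivalently: for every other point r, the cross product (q − p) × (r − p) ≥ 0.)
Starting point (lowest x, tie lowest y): (-6, 3). Wrap until returning to start. Resulting hull: (-6, 3), (-3, -5), (1, -8), (10, -6), (-2, 5).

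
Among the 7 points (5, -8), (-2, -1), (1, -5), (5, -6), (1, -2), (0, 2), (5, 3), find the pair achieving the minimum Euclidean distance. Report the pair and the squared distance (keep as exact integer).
Pair = ((5, -8), (5, -6)); squared distance = 4

Compute all C(7, 2) = 21 pairwise squared distances (x_i − x_j)² + (y_i − y_j)². The minimum is 4, attained by the pair ((5, -8), (5, -6)).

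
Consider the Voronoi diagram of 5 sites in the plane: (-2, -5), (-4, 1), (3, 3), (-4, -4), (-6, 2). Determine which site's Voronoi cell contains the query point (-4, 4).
Nearest site = (-6, 2)

The Voronoi cell of site s contains exactly those query points closer to s than to any other site. Compute squared distances from q = (-4, 4) to each site:
  (-6 − -4)² + (2 − 4)² = 8
  (-4 − -4)² + (1 − 4)² = 9
  (3 − -4)² + (3 − 4)² = 50
  (-4 − -4)² + (-4 − 4)² = 64
  (-2 − -4)² + (-5 − 4)² = 85
Minimum is attained by (-6, 2), so q lies in its Voronoi cell.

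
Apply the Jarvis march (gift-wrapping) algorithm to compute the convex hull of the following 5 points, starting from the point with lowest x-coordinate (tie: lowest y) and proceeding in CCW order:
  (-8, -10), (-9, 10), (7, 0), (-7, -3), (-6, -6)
Hull (CCW) = [(-9, 10), (-8, -10), (7, 0)]

Jarvis march: at each step, from the current hull vertex p, select the next vertex q as the point such that every other point lies strictly to the left of (or on) the directed line p → q. (Equivalently: for every other point r, the cross product (q − p) × (r − p) ≥ 0.)
Starting point (lowest x, tie lowest y): (-9, 10). Wrap until returning to start. Resulting hull: (-9, 10), (-8, -10), (7, 0).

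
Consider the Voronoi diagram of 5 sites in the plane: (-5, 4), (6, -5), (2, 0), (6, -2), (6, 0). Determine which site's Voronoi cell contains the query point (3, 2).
Nearest site = (2, 0)

The Voronoi cell of site s contains exactly those query points closer to s than to any other site. Compute squared distances from q = (3, 2) to each site:
  (2 − 3)² + (0 − 2)² = 5
  (6 − 3)² + (0 − 2)² = 13
  (6 − 3)² + (-2 − 2)² = 25
  (6 − 3)² + (-5 − 2)² = 58
  (-5 − 3)² + (4 − 2)² = 68
Minimum is attained by (2, 0), so q lies in its Voronoi cell.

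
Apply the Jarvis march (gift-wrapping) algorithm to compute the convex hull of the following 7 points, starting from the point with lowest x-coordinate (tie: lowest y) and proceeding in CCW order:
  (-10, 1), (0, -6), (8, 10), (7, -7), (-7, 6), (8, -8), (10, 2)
Hull (CCW) = [(-10, 1), (0, -6), (8, -8), (10, 2), (8, 10), (-7, 6)]

Jarvis march: at each step, from the current hull vertex p, select the next vertex q as the point such that every other point lies strictly to the left of (or on) the directed line p → q. (Equivalently: for every other point r, the cross product (q − p) × (r − p) ≥ 0.)
Starting point (lowest x, tie lowest y): (-10, 1). Wrap until returning to start. Resulting hull: (-10, 1), (0, -6), (8, -8), (10, 2), (8, 10), (-7, 6).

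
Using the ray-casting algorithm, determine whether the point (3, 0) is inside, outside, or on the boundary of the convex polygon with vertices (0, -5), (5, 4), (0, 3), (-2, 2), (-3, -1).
The point (3, 0) lies strictly outside the polygon

Cast a horizontal ray to the right from the query point and count how many polygon edges it crosses (each edge strictly once or zero times, handled with the usual half-open convention). 
Parity of crossings → even ⇒ outside.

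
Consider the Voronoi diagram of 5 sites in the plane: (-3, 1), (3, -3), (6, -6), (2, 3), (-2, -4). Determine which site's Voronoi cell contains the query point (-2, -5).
Nearest site = (-2, -4)

The Voronoi cell of site s contains exactly those query points closer to s than to any other site. Compute squared distances from q = (-2, -5) to each site:
  (-2 − -2)² + (-4 − -5)² = 1
  (3 − -2)² + (-3 − -5)² = 29
  (-3 − -2)² + (1 − -5)² = 37
  (6 − -2)² + (-6 − -5)² = 65
  (2 − -2)² + (3 − -5)² = 80
Minimum is attained by (-2, -4), so q lies in its Voronoi cell.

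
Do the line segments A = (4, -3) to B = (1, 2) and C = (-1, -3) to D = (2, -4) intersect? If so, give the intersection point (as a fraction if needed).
No (intersection of containing lines falls outside at least one segment)

Parametrize and solve: t = -5/12, s = 25/12. At least one of these is outside [0, 1], so the segments do not intersect.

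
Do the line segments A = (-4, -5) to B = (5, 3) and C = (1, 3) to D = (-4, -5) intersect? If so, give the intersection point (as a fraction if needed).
Yes; intersection at (-4, -5) (t = 0 on AB, s = 1 on CD)

Parametrize AB as A + t(B − A) = (-4 + 9 t, -5 + 8 t) and CD as C + s(D − C) = (1 + -5 s, 3 + -8 s). Solve the linear system for (t, s). Determinant = 32 ≠ 0, so a unique intersection of the containing lines exists. Solution: t = 0, s = 1 — both in [0, 1], so the segments cross. Intersection point: (-4, -5).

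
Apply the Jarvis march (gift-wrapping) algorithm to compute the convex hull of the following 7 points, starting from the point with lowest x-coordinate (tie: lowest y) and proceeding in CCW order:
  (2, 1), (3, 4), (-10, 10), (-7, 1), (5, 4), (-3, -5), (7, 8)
Hull (CCW) = [(-10, 10), (-7, 1), (-3, -5), (5, 4), (7, 8)]

Jarvis march: at each step, from the current hull vertex p, select the next vertex q as the point such that every other point lies strictly to the left of (or on) the directed line p → q. (Equivalently: for every other point r, the cross product (q − p) × (r − p) ≥ 0.)
Starting point (lowest x, tie lowest y): (-10, 10). Wrap until returning to start. Resulting hull: (-10, 10), (-7, 1), (-3, -5), (5, 4), (7, 8).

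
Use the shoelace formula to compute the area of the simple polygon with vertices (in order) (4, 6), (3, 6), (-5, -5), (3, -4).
Area = 45

Shoelace formula: Area = (1/2) |Σ_i (x_i · y_{i+1} − x_{i+1} · y_i)| (indices mod n). Compute each cross term:
  (4)(6) − (3)(6) = 6
  (3)(-5) − (-5)(6) = 15
  (-5)(-4) − (3)(-5) = 35
  (3)(6) − (4)(-4) = 34
Sum = 90, so (signed) Area = 90/2 = 45, |Area| = 45.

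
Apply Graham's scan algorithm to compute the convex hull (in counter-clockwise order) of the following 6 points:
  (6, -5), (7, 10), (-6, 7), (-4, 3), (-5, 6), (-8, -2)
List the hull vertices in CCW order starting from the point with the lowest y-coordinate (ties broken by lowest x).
Hull (CCW) = [(6, -5), (7, 10), (-6, 7), (-8, -2)]

Graham scan procedure:
  1. Find the pivot p₀ = point with lowest y (tie → lowest x): (6, -5).
  2. Sort the remaining points by polar angle around p₀.
  3. Walk through sorted points, maintaining a stack; pop the top while the last three entries make a non-left turn (cross product ≤ 0).
  4. Final stack is the convex hull in CCW order: (6, -5), (7, 10), (-6, 7), (-8, -2).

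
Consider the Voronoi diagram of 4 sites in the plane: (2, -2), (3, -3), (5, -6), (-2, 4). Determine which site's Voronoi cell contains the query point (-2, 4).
Nearest site = (-2, 4)

The Voronoi cell of site s contains exactly those query points closer to s than to any other site. Compute squared distances from q = (-2, 4) to each site:
  (-2 − -2)² + (4 − 4)² = 0
  (2 − -2)² + (-2 − 4)² = 52
  (3 − -2)² + (-3 − 4)² = 74
  (5 − -2)² + (-6 − 4)² = 149
Minimum is attained by (-2, 4), so q lies in its Voronoi cell.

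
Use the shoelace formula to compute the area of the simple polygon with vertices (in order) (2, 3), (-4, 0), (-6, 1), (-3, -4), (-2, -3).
Area = 18

Shoelace formula: Area = (1/2) |Σ_i (x_i · y_{i+1} − x_{i+1} · y_i)| (indices mod n). Compute each cross term:
  (2)(0) − (-4)(3) = 12
  (-4)(1) − (-6)(0) = -4
  (-6)(-4) − (-3)(1) = 27
  (-3)(-3) − (-2)(-4) = 1
  (-2)(3) − (2)(-3) = 0
Sum = 36, so (signed) Area = 36/2 = 18, |Area| = 18.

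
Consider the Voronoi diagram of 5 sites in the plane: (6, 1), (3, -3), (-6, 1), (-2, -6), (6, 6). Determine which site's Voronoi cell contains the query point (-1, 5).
Nearest site = (-6, 1)

The Voronoi cell of site s contains exactly those query points closer to s than to any other site. Compute squared distances from q = (-1, 5) to each site:
  (-6 − -1)² + (1 − 5)² = 41
  (6 − -1)² + (6 − 5)² = 50
  (6 − -1)² + (1 − 5)² = 65
  (3 − -1)² + (-3 − 5)² = 80
  (-2 − -1)² + (-6 − 5)² = 122
Minimum is attained by (-6, 1), so q lies in its Voronoi cell.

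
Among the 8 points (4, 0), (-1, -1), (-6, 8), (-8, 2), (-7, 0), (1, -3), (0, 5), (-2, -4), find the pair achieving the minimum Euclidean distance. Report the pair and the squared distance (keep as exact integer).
Pair = ((-8, 2), (-7, 0)); squared distance = 5

Compute all C(8, 2) = 28 pairwise squared distances (x_i − x_j)² + (y_i − y_j)². The minimum is 5, attained by the pair ((-8, 2), (-7, 0)).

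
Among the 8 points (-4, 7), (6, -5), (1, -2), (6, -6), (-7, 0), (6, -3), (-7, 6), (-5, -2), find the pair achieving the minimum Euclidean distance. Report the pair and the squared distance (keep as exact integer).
Pair = ((6, -5), (6, -6)); squared distance = 1

Compute all C(8, 2) = 28 pairwise squared distances (x_i − x_j)² + (y_i − y_j)². The minimum is 1, attained by the pair ((6, -5), (6, -6)).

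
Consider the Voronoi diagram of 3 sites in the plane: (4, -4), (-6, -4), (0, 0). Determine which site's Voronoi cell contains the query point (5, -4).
Nearest site = (4, -4)

The Voronoi cell of site s contains exactly those query points closer to s than to any other site. Compute squared distances from q = (5, -4) to each site:
  (4 − 5)² + (-4 − -4)² = 1
  (0 − 5)² + (0 − -4)² = 41
  (-6 − 5)² + (-4 − -4)² = 121
Minimum is attained by (4, -4), so q lies in its Voronoi cell.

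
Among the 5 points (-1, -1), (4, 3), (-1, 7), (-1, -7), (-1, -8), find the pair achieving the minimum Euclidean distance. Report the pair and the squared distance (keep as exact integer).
Pair = ((-1, -7), (-1, -8)); squared distance = 1

Compute all C(5, 2) = 10 pairwise squared distances (x_i − x_j)² + (y_i − y_j)². The minimum is 1, attained by the pair ((-1, -7), (-1, -8)).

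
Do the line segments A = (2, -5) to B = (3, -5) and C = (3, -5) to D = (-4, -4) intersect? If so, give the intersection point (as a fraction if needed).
Yes; intersection at (3, -5) (t = 1 on AB, s = 0 on CD)

Parametrize AB as A + t(B − A) = (2 + 1 t, -5 + 0 t) and CD as C + s(D − C) = (3 + -7 s, -5 + 1 s). Solve the linear system for (t, s). Determinant = -1 ≠ 0, so a unique intersection of the containing lines exists. Solution: t = 1, s = 0 — both in [0, 1], so the segments cross. Intersection point: (3, -5).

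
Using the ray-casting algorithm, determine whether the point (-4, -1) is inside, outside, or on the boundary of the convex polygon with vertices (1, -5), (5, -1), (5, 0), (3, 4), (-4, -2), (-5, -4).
The point (-4, -1) lies strictly outside the polygon

Cast a horizontal ray to the right from the query point and count how many polygon edges it crosses (each edge strictly once or zero times, handled with the usual half-open convention). 
Parity of crossings → even ⇒ outside.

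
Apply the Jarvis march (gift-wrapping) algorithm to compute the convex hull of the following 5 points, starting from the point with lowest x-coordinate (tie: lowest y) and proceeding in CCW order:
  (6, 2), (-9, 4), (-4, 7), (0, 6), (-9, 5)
Hull (CCW) = [(-9, 4), (6, 2), (0, 6), (-4, 7), (-9, 5)]

Jarvis march: at each step, from the current hull vertex p, select the next vertex q as the point such that every other point lies strictly to the left of (or on) the directed line p → q. (Equivalently: for every other point r, the cross product (q − p) × (r − p) ≥ 0.)
Starting point (lowest x, tie lowest y): (-9, 4). Wrap until returning to start. Resulting hull: (-9, 4), (6, 2), (0, 6), (-4, 7), (-9, 5).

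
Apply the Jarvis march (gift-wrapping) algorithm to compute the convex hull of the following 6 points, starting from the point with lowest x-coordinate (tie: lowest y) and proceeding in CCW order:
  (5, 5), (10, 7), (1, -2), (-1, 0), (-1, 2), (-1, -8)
Hull (CCW) = [(-1, -8), (10, 7), (5, 5), (-1, 2)]

Jarvis march: at each step, from the current hull vertex p, select the next vertex q as the point such that every other point lies strictly to the left of (or on) the directed line p → q. (Equivalently: for every other point r, the cross product (q − p) × (r − p) ≥ 0.)
Starting point (lowest x, tie lowest y): (-1, -8). Wrap until returning to start. Resulting hull: (-1, -8), (10, 7), (5, 5), (-1, 2).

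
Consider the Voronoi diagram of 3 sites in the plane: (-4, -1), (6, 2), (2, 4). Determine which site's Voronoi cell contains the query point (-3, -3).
Nearest site = (-4, -1)

The Voronoi cell of site s contains exactly those query points closer to s than to any other site. Compute squared distances from q = (-3, -3) to each site:
  (-4 − -3)² + (-1 − -3)² = 5
  (2 − -3)² + (4 − -3)² = 74
  (6 − -3)² + (2 − -3)² = 106
Minimum is attained by (-4, -1), so q lies in its Voronoi cell.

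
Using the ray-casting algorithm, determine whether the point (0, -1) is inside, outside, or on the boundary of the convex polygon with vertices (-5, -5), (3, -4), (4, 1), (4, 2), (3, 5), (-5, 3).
The point (0, -1) lies strictly inside the polygon

Cast a horizontal ray to the right from the query point and count how many polygon edges it crosses (each edge strictly once or zero times, handled with the usual half-open convention). 
Parity of crossings → odd ⇒ inside.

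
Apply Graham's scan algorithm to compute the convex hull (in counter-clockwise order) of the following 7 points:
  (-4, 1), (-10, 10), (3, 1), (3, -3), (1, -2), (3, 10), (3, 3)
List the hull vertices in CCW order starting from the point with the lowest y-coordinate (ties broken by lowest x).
Hull (CCW) = [(3, -3), (3, 10), (-10, 10), (-4, 1), (1, -2)]

Graham scan procedure:
  1. Find the pivot p₀ = point with lowest y (tie → lowest x): (3, -3).
  2. Sort the remaining points by polar angle around p₀.
  3. Walk through sorted points, maintaining a stack; pop the top while the last three entries make a non-left turn (cross product ≤ 0).
  4. Final stack is the convex hull in CCW order: (3, -3), (3, 10), (-10, 10), (-4, 1), (1, -2).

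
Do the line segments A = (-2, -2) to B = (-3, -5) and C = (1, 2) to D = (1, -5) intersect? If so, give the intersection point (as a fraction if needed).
No (intersection of containing lines falls outside at least one segment)

Parametrize and solve: t = -3, s = -5/7. At least one of these is outside [0, 1], so the segments do not intersect.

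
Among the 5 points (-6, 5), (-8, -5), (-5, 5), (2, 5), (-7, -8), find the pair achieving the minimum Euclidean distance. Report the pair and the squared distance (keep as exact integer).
Pair = ((-6, 5), (-5, 5)); squared distance = 1

Compute all C(5, 2) = 10 pairwise squared distances (x_i − x_j)² + (y_i − y_j)². The minimum is 1, attained by the pair ((-6, 5), (-5, 5)).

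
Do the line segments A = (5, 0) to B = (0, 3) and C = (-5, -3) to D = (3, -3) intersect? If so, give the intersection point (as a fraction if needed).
No (intersection of containing lines falls outside at least one segment)

Parametrize and solve: t = -1, s = 15/8. At least one of these is outside [0, 1], so the segments do not intersect.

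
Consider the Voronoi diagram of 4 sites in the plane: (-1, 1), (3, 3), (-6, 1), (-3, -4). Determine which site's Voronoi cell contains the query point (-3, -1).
Nearest site = (-1, 1)

The Voronoi cell of site s contains exactly those query points closer to s than to any other site. Compute squared distances from q = (-3, -1) to each site:
  (-1 − -3)² + (1 − -1)² = 8
  (-3 − -3)² + (-4 − -1)² = 9
  (-6 − -3)² + (1 − -1)² = 13
  (3 − -3)² + (3 − -1)² = 52
Minimum is attained by (-1, 1), so q lies in its Voronoi cell.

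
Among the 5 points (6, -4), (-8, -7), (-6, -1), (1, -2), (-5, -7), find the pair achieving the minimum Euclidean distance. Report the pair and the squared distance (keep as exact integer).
Pair = ((-8, -7), (-5, -7)); squared distance = 9

Compute all C(5, 2) = 10 pairwise squared distances (x_i − x_j)² + (y_i − y_j)². The minimum is 9, attained by the pair ((-8, -7), (-5, -7)).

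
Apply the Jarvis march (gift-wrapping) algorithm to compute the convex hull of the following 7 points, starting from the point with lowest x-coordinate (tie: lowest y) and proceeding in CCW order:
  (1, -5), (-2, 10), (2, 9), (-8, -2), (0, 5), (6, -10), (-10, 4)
Hull (CCW) = [(-10, 4), (-8, -2), (6, -10), (2, 9), (-2, 10)]

Jarvis march: at each step, from the current hull vertex p, select the next vertex q as the point such that every other point lies strictly to the left of (or on) the directed line p → q. (Equivalently: for every other point r, the cross product (q − p) × (r − p) ≥ 0.)
Starting point (lowest x, tie lowest y): (-10, 4). Wrap until returning to start. Resulting hull: (-10, 4), (-8, -2), (6, -10), (2, 9), (-2, 10).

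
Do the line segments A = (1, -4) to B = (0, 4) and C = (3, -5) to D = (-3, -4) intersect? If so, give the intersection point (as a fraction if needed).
No (intersection of containing lines falls outside at least one segment)

Parametrize and solve: t = -4/47, s = 15/47. At least one of these is outside [0, 1], so the segments do not intersect.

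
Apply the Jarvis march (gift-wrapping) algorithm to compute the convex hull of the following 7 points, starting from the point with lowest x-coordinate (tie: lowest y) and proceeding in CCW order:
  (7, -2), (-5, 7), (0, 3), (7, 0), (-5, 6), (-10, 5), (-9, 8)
Hull (CCW) = [(-10, 5), (7, -2), (7, 0), (-5, 7), (-9, 8)]

Jarvis march: at each step, from the current hull vertex p, select the next vertex q as the point such that every other point lies strictly to the left of (or on) the directed line p → q. (Equivalently: for every other point r, the cross product (q − p) × (r − p) ≥ 0.)
Starting point (lowest x, tie lowest y): (-10, 5). Wrap until returning to start. Resulting hull: (-10, 5), (7, -2), (7, 0), (-5, 7), (-9, 8).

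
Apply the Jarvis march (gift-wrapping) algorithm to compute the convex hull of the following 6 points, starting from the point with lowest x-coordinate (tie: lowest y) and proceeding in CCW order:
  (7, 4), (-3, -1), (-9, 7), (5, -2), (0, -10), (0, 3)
Hull (CCW) = [(-9, 7), (0, -10), (5, -2), (7, 4)]

Jarvis march: at each step, from the current hull vertex p, select the next vertex q as the point such that every other point lies strictly to the left of (or on) the directed line p → q. (Equivalently: for every other point r, the cross product (q − p) × (r − p) ≥ 0.)
Starting point (lowest x, tie lowest y): (-9, 7). Wrap until returning to start. Resulting hull: (-9, 7), (0, -10), (5, -2), (7, 4).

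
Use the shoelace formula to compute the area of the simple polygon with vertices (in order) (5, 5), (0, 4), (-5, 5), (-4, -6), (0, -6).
Area = 72

Shoelace formula: Area = (1/2) |Σ_i (x_i · y_{i+1} − x_{i+1} · y_i)| (indices mod n). Compute each cross term:
  (5)(4) − (0)(5) = 20
  (0)(5) − (-5)(4) = 20
  (-5)(-6) − (-4)(5) = 50
  (-4)(-6) − (0)(-6) = 24
  (0)(5) − (5)(-6) = 30
Sum = 144, so (signed) Area = 144/2 = 72, |Area| = 72.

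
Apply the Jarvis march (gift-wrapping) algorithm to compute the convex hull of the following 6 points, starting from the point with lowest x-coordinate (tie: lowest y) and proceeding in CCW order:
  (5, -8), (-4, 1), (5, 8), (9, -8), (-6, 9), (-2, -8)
Hull (CCW) = [(-6, 9), (-2, -8), (9, -8), (5, 8)]

Jarvis march: at each step, from the current hull vertex p, select the next vertex q as the point such that every other point lies strictly to the left of (or on) the directed line p → q. (Equivalently: for every other point r, the cross product (q − p) × (r − p) ≥ 0.)
Starting point (lowest x, tie lowest y): (-6, 9). Wrap until returning to start. Resulting hull: (-6, 9), (-2, -8), (9, -8), (5, 8).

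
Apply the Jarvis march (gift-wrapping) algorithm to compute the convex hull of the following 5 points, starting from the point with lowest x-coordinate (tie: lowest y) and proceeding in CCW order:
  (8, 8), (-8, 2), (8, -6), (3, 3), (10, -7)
Hull (CCW) = [(-8, 2), (10, -7), (8, 8)]

Jarvis march: at each step, from the current hull vertex p, select the next vertex q as the point such that every other point lies strictly to the left of (or on) the directed line p → q. (Equivalently: for every other point r, the cross product (q − p) × (r − p) ≥ 0.)
Starting point (lowest x, tie lowest y): (-8, 2). Wrap until returning to start. Resulting hull: (-8, 2), (10, -7), (8, 8).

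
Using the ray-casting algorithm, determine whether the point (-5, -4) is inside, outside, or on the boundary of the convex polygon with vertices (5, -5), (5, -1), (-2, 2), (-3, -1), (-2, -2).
The point (-5, -4) lies strictly outside the polygon

Cast a horizontal ray to the right from the query point and count how many polygon edges it crosses (each edge strictly once or zero times, handled with the usual half-open convention). 
Parity of crossings → even ⇒ outside.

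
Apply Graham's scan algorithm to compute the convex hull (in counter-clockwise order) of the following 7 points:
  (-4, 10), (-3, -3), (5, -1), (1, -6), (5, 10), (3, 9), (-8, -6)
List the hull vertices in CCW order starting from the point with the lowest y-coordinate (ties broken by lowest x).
Hull (CCW) = [(-8, -6), (1, -6), (5, -1), (5, 10), (-4, 10)]

Graham scan procedure:
  1. Find the pivot p₀ = point with lowest y (tie → lowest x): (-8, -6).
  2. Sort the remaining points by polar angle around p₀.
  3. Walk through sorted points, maintaining a stack; pop the top while the last three entries make a non-left turn (cross product ≤ 0).
  4. Final stack is the convex hull in CCW order: (-8, -6), (1, -6), (5, -1), (5, 10), (-4, 10).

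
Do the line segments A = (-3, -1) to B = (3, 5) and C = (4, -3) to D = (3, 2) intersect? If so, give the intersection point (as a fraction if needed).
No (intersection of containing lines falls outside at least one segment)

Parametrize and solve: t = 11/12, s = 3/2. At least one of these is outside [0, 1], so the segments do not intersect.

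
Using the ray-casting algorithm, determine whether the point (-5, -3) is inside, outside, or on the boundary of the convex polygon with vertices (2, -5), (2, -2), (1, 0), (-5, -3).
The point (-5, -3) lies on the polygon boundary

Boundary check: the query satisfies the collinearity and bounding-box conditions for some polygon edge, so it lies exactly on the boundary.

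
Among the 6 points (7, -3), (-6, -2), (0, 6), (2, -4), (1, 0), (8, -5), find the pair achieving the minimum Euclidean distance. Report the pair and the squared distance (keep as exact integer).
Pair = ((7, -3), (8, -5)); squared distance = 5

Compute all C(6, 2) = 15 pairwise squared distances (x_i − x_j)² + (y_i − y_j)². The minimum is 5, attained by the pair ((7, -3), (8, -5)).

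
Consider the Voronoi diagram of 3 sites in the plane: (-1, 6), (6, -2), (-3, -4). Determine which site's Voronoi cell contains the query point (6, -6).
Nearest site = (6, -2)

The Voronoi cell of site s contains exactly those query points closer to s than to any other site. Compute squared distances from q = (6, -6) to each site:
  (6 − 6)² + (-2 − -6)² = 16
  (-3 − 6)² + (-4 − -6)² = 85
  (-1 − 6)² + (6 − -6)² = 193
Minimum is attained by (6, -2), so q lies in its Voronoi cell.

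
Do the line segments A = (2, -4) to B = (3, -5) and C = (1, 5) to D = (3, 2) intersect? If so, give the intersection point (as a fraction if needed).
No (intersection of containing lines falls outside at least one segment)

Parametrize and solve: t = 15, s = 8. At least one of these is outside [0, 1], so the segments do not intersect.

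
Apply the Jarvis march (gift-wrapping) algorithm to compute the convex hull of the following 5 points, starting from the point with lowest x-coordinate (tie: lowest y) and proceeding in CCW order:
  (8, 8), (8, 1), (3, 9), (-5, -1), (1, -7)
Hull (CCW) = [(-5, -1), (1, -7), (8, 1), (8, 8), (3, 9)]

Jarvis march: at each step, from the current hull vertex p, select the next vertex q as the point such that every other point lies strictly to the left of (or on) the directed line p → q. (Equivalently: for every other point r, the cross product (q − p) × (r − p) ≥ 0.)
Starting point (lowest x, tie lowest y): (-5, -1). Wrap until returning to start. Resulting hull: (-5, -1), (1, -7), (8, 1), (8, 8), (3, 9).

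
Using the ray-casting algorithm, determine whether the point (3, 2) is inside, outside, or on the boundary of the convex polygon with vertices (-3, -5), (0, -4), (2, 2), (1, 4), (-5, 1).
The point (3, 2) lies strictly outside the polygon

Cast a horizontal ray to the right from the query point and count how many polygon edges it crosses (each edge strictly once or zero times, handled with the usual half-open convention). 
Parity of crossings → even ⇒ outside.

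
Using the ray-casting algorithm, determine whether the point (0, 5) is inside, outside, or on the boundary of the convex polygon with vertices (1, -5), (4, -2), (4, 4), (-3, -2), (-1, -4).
The point (0, 5) lies strictly outside the polygon

Cast a horizontal ray to the right from the query point and count how many polygon edges it crosses (each edge strictly once or zero times, handled with the usual half-open convention). 
Parity of crossings → even ⇒ outside.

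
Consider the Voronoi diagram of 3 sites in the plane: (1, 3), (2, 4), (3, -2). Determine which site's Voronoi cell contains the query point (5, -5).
Nearest site = (3, -2)

The Voronoi cell of site s contains exactly those query points closer to s than to any other site. Compute squared distances from q = (5, -5) to each site:
  (3 − 5)² + (-2 − -5)² = 13
  (1 − 5)² + (3 − -5)² = 80
  (2 − 5)² + (4 − -5)² = 90
Minimum is attained by (3, -2), so q lies in its Voronoi cell.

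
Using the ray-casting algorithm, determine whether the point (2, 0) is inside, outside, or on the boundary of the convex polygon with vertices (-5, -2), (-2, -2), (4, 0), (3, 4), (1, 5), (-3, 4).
The point (2, 0) lies strictly inside the polygon

Cast a horizontal ray to the right from the query point and count how many polygon edges it crosses (each edge strictly once or zero times, handled with the usual half-open convention). 
Parity of crossings → odd ⇒ inside.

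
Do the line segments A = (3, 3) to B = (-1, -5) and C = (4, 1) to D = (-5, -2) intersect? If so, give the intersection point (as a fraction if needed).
Yes; intersection at (8/5, 1/5) (t = 7/20 on AB, s = 4/15 on CD)

Parametrize AB as A + t(B − A) = (3 + -4 t, 3 + -8 t) and CD as C + s(D − C) = (4 + -9 s, 1 + -3 s). Solve the linear system for (t, s). Determinant = 60 ≠ 0, so a unique intersection of the containing lines exists. Solution: t = 7/20, s = 4/15 — both in [0, 1], so the segments cross. Intersection point: (8/5, 1/5).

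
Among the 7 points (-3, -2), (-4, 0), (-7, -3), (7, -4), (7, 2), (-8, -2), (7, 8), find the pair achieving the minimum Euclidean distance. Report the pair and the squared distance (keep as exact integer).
Pair = ((-7, -3), (-8, -2)); squared distance = 2

Compute all C(7, 2) = 21 pairwise squared distances (x_i − x_j)² + (y_i − y_j)². The minimum is 2, attained by the pair ((-7, -3), (-8, -2)).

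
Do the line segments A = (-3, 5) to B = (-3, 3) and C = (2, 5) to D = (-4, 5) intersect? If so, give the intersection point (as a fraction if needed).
Yes; intersection at (-3, 5) (t = 0 on AB, s = 5/6 on CD)

Parametrize AB as A + t(B − A) = (-3 + 0 t, 5 + -2 t) and CD as C + s(D − C) = (2 + -6 s, 5 + 0 s). Solve the linear system for (t, s). Determinant = 12 ≠ 0, so a unique intersection of the containing lines exists. Solution: t = 0, s = 5/6 — both in [0, 1], so the segments cross. Intersection point: (-3, 5).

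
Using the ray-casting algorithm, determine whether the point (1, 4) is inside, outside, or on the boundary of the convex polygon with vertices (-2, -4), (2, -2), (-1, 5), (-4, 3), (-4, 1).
The point (1, 4) lies strictly outside the polygon

Cast a horizontal ray to the right from the query point and count how many polygon edges it crosses (each edge strictly once or zero times, handled with the usual half-open convention). 
Parity of crossings → even ⇒ outside.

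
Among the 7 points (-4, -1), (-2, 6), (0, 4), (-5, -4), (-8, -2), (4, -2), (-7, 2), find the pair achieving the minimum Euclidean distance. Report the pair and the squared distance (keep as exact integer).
Pair = ((-2, 6), (0, 4)); squared distance = 8

Compute all C(7, 2) = 21 pairwise squared distances (x_i − x_j)² + (y_i − y_j)². The minimum is 8, attained by the pair ((-2, 6), (0, 4)).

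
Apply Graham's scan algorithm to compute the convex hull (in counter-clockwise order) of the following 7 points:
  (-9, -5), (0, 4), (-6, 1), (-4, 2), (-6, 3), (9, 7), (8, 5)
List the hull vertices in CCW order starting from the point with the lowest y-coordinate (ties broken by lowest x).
Hull (CCW) = [(-9, -5), (8, 5), (9, 7), (-6, 3)]

Graham scan procedure:
  1. Find the pivot p₀ = point with lowest y (tie → lowest x): (-9, -5).
  2. Sort the remaining points by polar angle around p₀.
  3. Walk through sorted points, maintaining a stack; pop the top while the last three entries make a non-left turn (cross product ≤ 0).
  4. Final stack is the convex hull in CCW order: (-9, -5), (8, 5), (9, 7), (-6, 3).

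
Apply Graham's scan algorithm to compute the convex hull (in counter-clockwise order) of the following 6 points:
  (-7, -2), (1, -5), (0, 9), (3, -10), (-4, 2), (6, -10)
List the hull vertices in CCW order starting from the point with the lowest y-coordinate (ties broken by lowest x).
Hull (CCW) = [(3, -10), (6, -10), (0, 9), (-7, -2)]

Graham scan procedure:
  1. Find the pivot p₀ = point with lowest y (tie → lowest x): (3, -10).
  2. Sort the remaining points by polar angle around p₀.
  3. Walk through sorted points, maintaining a stack; pop the top while the last three entries make a non-left turn (cross product ≤ 0).
  4. Final stack is the convex hull in CCW order: (3, -10), (6, -10), (0, 9), (-7, -2).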